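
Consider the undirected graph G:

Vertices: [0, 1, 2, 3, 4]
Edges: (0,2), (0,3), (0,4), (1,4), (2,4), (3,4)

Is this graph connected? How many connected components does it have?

Checking connectivity: the graph has 1 connected component(s).
All vertices are reachable from each other. The graph IS connected.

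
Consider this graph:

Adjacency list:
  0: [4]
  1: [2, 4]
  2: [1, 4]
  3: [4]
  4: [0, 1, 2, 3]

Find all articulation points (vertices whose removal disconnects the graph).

An articulation point is a vertex whose removal disconnects the graph.
Articulation points: [4]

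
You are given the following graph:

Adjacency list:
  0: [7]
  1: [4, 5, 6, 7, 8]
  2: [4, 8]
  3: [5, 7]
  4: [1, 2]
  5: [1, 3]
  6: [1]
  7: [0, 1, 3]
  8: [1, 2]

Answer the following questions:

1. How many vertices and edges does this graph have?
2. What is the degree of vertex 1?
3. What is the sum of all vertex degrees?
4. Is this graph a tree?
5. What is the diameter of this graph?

Count: 9 vertices, 10 edges.
Vertex 1 has neighbors [4, 5, 6, 7, 8], degree = 5.
Handshaking lemma: 2 * 10 = 20.
A tree on 9 vertices has 8 edges. This graph has 10 edges (2 extra). Not a tree.
Diameter (longest shortest path) = 4.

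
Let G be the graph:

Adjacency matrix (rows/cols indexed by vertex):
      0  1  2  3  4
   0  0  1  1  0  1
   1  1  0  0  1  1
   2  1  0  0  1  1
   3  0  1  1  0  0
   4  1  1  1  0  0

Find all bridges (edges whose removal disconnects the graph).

No bridges found. The graph is 2-edge-connected (no single edge removal disconnects it).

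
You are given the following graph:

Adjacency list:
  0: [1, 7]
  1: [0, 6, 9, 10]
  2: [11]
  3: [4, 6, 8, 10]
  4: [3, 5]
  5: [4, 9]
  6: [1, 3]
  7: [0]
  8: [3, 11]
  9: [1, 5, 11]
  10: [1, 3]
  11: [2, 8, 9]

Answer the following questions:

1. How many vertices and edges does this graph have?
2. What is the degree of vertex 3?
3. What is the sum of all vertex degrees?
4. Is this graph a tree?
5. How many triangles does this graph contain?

Count: 12 vertices, 14 edges.
Vertex 3 has neighbors [4, 6, 8, 10], degree = 4.
Handshaking lemma: 2 * 14 = 28.
A tree on 12 vertices has 11 edges. This graph has 14 edges (3 extra). Not a tree.
Number of triangles = 0.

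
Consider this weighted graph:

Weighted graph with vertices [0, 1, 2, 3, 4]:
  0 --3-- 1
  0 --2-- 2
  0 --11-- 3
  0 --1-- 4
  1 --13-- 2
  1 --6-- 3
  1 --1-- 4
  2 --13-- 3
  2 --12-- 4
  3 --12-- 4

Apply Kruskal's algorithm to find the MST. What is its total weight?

Applying Kruskal's algorithm (sort edges by weight, add if no cycle):
  Add (0,4) w=1
  Add (1,4) w=1
  Add (0,2) w=2
  Skip (0,1) w=3 (creates cycle)
  Add (1,3) w=6
  Skip (0,3) w=11 (creates cycle)
  Skip (2,4) w=12 (creates cycle)
  Skip (3,4) w=12 (creates cycle)
  Skip (1,2) w=13 (creates cycle)
  Skip (2,3) w=13 (creates cycle)
MST weight = 10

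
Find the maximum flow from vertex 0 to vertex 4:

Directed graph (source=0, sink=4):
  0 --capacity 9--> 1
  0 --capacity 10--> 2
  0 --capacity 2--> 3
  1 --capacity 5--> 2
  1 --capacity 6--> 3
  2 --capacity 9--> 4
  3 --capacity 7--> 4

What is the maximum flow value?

Computing max flow:
  Flow on (0->1): 6/9
  Flow on (0->2): 9/10
  Flow on (0->3): 1/2
  Flow on (1->3): 6/6
  Flow on (2->4): 9/9
  Flow on (3->4): 7/7
Maximum flow = 16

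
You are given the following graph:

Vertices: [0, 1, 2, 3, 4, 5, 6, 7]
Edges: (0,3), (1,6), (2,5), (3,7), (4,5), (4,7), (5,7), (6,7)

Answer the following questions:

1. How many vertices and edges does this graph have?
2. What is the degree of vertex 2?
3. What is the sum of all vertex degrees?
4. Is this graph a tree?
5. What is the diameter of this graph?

Count: 8 vertices, 8 edges.
Vertex 2 has neighbors [5], degree = 1.
Handshaking lemma: 2 * 8 = 16.
A tree on 8 vertices has 7 edges. This graph has 8 edges (1 extra). Not a tree.
Diameter (longest shortest path) = 4.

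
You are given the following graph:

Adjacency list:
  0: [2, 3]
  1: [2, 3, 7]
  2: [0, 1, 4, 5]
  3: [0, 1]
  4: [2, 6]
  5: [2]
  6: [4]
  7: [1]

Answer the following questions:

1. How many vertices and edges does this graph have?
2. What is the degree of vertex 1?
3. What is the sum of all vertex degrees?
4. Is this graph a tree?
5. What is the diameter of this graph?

Count: 8 vertices, 8 edges.
Vertex 1 has neighbors [2, 3, 7], degree = 3.
Handshaking lemma: 2 * 8 = 16.
A tree on 8 vertices has 7 edges. This graph has 8 edges (1 extra). Not a tree.
Diameter (longest shortest path) = 4.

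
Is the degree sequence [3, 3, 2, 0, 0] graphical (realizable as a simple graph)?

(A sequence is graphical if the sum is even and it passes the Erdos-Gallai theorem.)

Sum of degrees = 8. Sum is even but fails Erdos-Gallai. The sequence is NOT graphical.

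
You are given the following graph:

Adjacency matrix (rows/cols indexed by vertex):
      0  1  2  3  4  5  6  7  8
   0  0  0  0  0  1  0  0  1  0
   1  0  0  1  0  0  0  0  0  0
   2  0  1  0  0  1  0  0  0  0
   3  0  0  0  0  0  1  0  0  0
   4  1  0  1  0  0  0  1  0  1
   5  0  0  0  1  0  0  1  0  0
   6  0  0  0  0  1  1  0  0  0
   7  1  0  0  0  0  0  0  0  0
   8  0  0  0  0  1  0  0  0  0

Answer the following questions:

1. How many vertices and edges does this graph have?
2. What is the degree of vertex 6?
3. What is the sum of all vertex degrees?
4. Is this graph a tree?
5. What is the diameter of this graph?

Count: 9 vertices, 8 edges.
Vertex 6 has neighbors [4, 5], degree = 2.
Handshaking lemma: 2 * 8 = 16.
A graph is a tree iff it is connected and has exactly n-1 edges. This graph is connected (all 9 vertices in one component) and has 9-1 = 8 edges. It is a tree.
Diameter (longest shortest path) = 5.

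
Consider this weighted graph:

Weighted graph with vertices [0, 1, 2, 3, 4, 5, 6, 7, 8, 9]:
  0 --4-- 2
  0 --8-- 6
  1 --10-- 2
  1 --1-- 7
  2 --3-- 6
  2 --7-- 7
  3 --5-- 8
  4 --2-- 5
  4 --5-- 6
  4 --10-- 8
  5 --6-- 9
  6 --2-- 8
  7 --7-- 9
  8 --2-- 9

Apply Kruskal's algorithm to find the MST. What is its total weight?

Applying Kruskal's algorithm (sort edges by weight, add if no cycle):
  Add (1,7) w=1
  Add (4,5) w=2
  Add (6,8) w=2
  Add (8,9) w=2
  Add (2,6) w=3
  Add (0,2) w=4
  Add (3,8) w=5
  Add (4,6) w=5
  Skip (5,9) w=6 (creates cycle)
  Add (2,7) w=7
  Skip (7,9) w=7 (creates cycle)
  Skip (0,6) w=8 (creates cycle)
  Skip (1,2) w=10 (creates cycle)
  Skip (4,8) w=10 (creates cycle)
MST weight = 31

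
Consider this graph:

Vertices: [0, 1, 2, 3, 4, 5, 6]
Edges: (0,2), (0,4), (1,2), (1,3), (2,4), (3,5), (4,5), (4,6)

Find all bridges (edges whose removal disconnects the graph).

A bridge is an edge whose removal increases the number of connected components.
Bridges found: (4,6)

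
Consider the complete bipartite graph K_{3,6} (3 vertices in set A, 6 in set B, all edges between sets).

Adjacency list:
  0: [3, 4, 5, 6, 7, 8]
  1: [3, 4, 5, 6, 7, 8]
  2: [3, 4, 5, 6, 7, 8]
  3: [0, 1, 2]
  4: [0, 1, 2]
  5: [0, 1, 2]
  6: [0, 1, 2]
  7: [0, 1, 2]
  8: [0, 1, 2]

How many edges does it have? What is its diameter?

K_{3,6} has 3 * 6 = 18 edges.
Any vertex reaches any opposite-side vertex in 1 step; same-side vertices reach in 2 steps via any opposite-side vertex.
Diameter = 2.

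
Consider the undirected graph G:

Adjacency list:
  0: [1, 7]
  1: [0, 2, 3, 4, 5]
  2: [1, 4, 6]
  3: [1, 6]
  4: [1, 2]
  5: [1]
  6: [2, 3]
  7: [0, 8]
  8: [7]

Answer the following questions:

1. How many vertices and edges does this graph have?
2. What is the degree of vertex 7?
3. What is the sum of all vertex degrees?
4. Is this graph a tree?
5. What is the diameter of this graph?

Count: 9 vertices, 10 edges.
Vertex 7 has neighbors [0, 8], degree = 2.
Handshaking lemma: 2 * 10 = 20.
A tree on 9 vertices has 8 edges. This graph has 10 edges (2 extra). Not a tree.
Diameter (longest shortest path) = 5.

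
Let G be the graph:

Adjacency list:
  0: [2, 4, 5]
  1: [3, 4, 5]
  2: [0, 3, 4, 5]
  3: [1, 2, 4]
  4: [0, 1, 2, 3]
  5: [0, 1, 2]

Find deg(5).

Vertex 5 has neighbors [0, 1, 2], so deg(5) = 3.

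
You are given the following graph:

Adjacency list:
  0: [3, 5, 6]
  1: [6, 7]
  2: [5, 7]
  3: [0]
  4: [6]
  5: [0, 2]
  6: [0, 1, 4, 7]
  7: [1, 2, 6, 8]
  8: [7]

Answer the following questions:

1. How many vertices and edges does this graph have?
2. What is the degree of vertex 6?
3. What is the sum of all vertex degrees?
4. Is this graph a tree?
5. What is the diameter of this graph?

Count: 9 vertices, 10 edges.
Vertex 6 has neighbors [0, 1, 4, 7], degree = 4.
Handshaking lemma: 2 * 10 = 20.
A tree on 9 vertices has 8 edges. This graph has 10 edges (2 extra). Not a tree.
Diameter (longest shortest path) = 4.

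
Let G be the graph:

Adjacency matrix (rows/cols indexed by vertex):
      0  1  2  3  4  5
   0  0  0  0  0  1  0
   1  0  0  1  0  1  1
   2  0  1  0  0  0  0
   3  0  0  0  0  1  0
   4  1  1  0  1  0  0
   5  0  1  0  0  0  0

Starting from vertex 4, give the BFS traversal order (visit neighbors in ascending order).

BFS from vertex 4 (neighbors processed in ascending order):
Visit order: 4, 0, 1, 3, 2, 5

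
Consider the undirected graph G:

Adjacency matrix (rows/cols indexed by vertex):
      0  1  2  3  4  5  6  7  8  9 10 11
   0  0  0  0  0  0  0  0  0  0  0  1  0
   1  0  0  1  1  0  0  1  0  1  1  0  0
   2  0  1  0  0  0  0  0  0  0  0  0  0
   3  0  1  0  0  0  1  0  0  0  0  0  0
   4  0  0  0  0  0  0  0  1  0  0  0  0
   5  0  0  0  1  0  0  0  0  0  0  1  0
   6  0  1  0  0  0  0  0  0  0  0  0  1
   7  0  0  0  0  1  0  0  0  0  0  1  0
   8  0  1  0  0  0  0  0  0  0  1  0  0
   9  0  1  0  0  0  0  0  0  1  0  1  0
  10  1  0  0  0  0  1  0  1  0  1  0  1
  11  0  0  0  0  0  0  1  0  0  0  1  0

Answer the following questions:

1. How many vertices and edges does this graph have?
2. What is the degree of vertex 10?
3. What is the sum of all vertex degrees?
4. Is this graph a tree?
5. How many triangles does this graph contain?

Count: 12 vertices, 14 edges.
Vertex 10 has neighbors [0, 5, 7, 9, 11], degree = 5.
Handshaking lemma: 2 * 14 = 28.
A tree on 12 vertices has 11 edges. This graph has 14 edges (3 extra). Not a tree.
Number of triangles = 1.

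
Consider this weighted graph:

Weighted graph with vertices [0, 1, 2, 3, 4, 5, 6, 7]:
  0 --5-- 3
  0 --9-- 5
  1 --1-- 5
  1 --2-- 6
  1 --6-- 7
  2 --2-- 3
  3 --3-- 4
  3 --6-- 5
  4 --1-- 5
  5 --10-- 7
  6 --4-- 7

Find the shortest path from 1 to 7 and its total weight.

Using Dijkstra's algorithm from vertex 1:
Shortest path: 1 -> 7
Total weight: 6 = 6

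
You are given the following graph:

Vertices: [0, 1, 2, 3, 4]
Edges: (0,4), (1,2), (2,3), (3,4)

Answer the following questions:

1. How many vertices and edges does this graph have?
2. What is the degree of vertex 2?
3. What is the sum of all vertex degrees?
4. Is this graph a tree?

Count: 5 vertices, 4 edges.
Vertex 2 has neighbors [1, 3], degree = 2.
Handshaking lemma: 2 * 4 = 8.
A graph is a tree iff it is connected and has exactly n-1 edges. This graph is connected (all 5 vertices in one component) and has 5-1 = 4 edges. It is a tree.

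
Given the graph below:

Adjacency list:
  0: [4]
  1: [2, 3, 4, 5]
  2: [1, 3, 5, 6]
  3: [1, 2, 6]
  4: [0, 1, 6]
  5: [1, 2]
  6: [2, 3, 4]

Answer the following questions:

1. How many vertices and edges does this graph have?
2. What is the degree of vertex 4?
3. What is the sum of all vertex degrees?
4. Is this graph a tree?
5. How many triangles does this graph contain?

Count: 7 vertices, 10 edges.
Vertex 4 has neighbors [0, 1, 6], degree = 3.
Handshaking lemma: 2 * 10 = 20.
A tree on 7 vertices has 6 edges. This graph has 10 edges (4 extra). Not a tree.
Number of triangles = 3.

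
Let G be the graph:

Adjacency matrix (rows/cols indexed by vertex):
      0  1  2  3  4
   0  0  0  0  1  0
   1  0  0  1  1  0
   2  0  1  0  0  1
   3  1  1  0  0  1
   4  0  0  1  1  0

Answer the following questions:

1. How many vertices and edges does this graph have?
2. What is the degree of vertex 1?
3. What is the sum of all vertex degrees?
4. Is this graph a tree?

Count: 5 vertices, 5 edges.
Vertex 1 has neighbors [2, 3], degree = 2.
Handshaking lemma: 2 * 5 = 10.
A tree on 5 vertices has 4 edges. This graph has 5 edges (1 extra). Not a tree.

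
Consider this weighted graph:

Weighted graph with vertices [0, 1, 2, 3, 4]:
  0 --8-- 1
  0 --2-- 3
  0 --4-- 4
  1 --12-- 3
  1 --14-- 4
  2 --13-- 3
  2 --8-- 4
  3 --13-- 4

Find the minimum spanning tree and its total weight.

Applying Kruskal's algorithm (sort edges by weight, add if no cycle):
  Add (0,3) w=2
  Add (0,4) w=4
  Add (0,1) w=8
  Add (2,4) w=8
  Skip (1,3) w=12 (creates cycle)
  Skip (2,3) w=13 (creates cycle)
  Skip (3,4) w=13 (creates cycle)
  Skip (1,4) w=14 (creates cycle)
MST weight = 22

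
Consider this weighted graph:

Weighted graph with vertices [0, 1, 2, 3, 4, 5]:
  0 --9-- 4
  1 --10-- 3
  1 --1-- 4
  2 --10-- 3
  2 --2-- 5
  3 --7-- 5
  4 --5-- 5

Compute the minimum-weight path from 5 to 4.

Using Dijkstra's algorithm from vertex 5:
Shortest path: 5 -> 4
Total weight: 5 = 5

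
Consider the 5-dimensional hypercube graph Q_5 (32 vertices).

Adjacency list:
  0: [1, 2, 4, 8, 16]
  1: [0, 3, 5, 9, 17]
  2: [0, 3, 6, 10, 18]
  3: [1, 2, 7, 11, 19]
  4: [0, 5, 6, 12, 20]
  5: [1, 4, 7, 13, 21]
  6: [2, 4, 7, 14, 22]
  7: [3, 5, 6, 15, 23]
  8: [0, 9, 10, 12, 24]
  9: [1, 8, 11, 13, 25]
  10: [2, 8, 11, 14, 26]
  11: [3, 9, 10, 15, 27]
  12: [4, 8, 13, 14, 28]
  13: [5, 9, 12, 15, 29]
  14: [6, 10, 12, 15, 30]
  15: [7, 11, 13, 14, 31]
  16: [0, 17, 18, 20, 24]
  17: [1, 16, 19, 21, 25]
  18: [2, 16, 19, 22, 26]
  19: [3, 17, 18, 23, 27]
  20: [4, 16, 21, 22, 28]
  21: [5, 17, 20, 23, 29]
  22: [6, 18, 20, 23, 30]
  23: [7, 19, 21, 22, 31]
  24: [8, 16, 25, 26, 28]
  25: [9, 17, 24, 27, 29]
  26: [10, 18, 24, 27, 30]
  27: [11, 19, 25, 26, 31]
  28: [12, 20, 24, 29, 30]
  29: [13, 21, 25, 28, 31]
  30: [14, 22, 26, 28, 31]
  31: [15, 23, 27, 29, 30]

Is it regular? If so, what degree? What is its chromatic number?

In Q_5, every vertex has exactly 5 neighbors (flip one of 5 bits), so it is 5-regular.
Q_5 is bipartite (partition by bit-parity), so chromatic number = 2.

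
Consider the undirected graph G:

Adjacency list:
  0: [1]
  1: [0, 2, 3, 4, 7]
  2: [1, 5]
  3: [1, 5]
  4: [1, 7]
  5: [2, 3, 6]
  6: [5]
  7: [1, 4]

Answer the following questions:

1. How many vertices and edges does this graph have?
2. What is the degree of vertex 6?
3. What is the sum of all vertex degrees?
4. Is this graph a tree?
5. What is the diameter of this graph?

Count: 8 vertices, 9 edges.
Vertex 6 has neighbors [5], degree = 1.
Handshaking lemma: 2 * 9 = 18.
A tree on 8 vertices has 7 edges. This graph has 9 edges (2 extra). Not a tree.
Diameter (longest shortest path) = 4.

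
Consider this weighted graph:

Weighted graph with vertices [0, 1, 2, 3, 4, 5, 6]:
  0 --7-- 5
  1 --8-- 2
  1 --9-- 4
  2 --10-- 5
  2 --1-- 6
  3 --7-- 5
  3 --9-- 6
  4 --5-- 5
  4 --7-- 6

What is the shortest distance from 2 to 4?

Using Dijkstra's algorithm from vertex 2:
Shortest path: 2 -> 6 -> 4
Total weight: 1 + 7 = 8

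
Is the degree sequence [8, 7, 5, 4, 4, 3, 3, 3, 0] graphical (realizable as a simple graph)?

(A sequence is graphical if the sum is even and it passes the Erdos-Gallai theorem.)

Sum of degrees = 37. Sum is odd, so the sequence is NOT graphical.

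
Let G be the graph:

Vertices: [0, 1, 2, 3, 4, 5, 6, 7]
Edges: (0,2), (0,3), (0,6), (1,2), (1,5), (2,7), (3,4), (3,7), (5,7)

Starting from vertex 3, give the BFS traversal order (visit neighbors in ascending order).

BFS from vertex 3 (neighbors processed in ascending order):
Visit order: 3, 0, 4, 7, 2, 6, 5, 1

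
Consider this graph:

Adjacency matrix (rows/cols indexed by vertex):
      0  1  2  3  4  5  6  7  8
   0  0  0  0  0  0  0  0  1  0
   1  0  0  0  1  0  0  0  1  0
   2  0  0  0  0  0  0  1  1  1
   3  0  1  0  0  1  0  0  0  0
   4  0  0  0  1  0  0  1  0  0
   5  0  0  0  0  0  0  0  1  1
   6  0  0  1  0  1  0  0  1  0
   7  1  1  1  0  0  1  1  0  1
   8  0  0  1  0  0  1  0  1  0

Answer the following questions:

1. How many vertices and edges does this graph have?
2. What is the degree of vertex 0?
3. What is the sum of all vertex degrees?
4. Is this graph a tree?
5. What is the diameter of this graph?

Count: 9 vertices, 12 edges.
Vertex 0 has neighbors [7], degree = 1.
Handshaking lemma: 2 * 12 = 24.
A tree on 9 vertices has 8 edges. This graph has 12 edges (4 extra). Not a tree.
Diameter (longest shortest path) = 3.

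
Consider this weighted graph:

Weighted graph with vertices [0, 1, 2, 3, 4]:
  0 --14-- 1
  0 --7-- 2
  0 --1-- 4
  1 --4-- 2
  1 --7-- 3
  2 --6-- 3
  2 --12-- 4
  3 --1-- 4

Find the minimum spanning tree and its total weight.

Applying Kruskal's algorithm (sort edges by weight, add if no cycle):
  Add (0,4) w=1
  Add (3,4) w=1
  Add (1,2) w=4
  Add (2,3) w=6
  Skip (0,2) w=7 (creates cycle)
  Skip (1,3) w=7 (creates cycle)
  Skip (2,4) w=12 (creates cycle)
  Skip (0,1) w=14 (creates cycle)
MST weight = 12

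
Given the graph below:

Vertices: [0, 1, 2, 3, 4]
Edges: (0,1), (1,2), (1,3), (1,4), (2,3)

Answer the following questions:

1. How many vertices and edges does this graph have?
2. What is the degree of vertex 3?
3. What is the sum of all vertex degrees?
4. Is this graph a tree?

Count: 5 vertices, 5 edges.
Vertex 3 has neighbors [1, 2], degree = 2.
Handshaking lemma: 2 * 5 = 10.
A tree on 5 vertices has 4 edges. This graph has 5 edges (1 extra). Not a tree.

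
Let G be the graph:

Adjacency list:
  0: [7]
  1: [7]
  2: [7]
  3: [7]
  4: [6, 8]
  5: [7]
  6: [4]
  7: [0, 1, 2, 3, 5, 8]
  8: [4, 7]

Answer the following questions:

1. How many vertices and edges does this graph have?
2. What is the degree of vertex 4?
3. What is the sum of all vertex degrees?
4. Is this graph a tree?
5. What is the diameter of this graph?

Count: 9 vertices, 8 edges.
Vertex 4 has neighbors [6, 8], degree = 2.
Handshaking lemma: 2 * 8 = 16.
A graph is a tree iff it is connected and has exactly n-1 edges. This graph is connected (all 9 vertices in one component) and has 9-1 = 8 edges. It is a tree.
Diameter (longest shortest path) = 4.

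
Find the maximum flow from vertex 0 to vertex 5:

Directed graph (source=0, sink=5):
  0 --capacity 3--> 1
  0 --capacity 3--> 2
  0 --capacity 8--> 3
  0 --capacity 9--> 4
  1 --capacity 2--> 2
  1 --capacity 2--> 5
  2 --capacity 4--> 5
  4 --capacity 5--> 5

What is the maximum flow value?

Computing max flow:
  Flow on (0->1): 3/3
  Flow on (0->2): 3/3
  Flow on (0->4): 5/9
  Flow on (1->2): 1/2
  Flow on (1->5): 2/2
  Flow on (2->5): 4/4
  Flow on (4->5): 5/5
Maximum flow = 11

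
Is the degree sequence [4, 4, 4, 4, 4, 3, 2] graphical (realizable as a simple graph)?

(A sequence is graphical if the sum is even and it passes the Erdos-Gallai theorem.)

Sum of degrees = 25. Sum is odd, so the sequence is NOT graphical.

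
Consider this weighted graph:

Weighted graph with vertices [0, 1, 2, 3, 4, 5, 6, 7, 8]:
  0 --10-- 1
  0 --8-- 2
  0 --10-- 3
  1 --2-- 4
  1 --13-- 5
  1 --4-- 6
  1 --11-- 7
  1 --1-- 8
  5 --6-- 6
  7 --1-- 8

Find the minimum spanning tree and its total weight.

Applying Kruskal's algorithm (sort edges by weight, add if no cycle):
  Add (1,8) w=1
  Add (7,8) w=1
  Add (1,4) w=2
  Add (1,6) w=4
  Add (5,6) w=6
  Add (0,2) w=8
  Add (0,1) w=10
  Add (0,3) w=10
  Skip (1,7) w=11 (creates cycle)
  Skip (1,5) w=13 (creates cycle)
MST weight = 42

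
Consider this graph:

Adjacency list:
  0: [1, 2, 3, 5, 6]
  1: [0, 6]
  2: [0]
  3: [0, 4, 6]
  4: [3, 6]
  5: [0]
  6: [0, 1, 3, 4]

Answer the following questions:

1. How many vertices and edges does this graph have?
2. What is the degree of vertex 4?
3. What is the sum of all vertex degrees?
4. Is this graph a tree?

Count: 7 vertices, 9 edges.
Vertex 4 has neighbors [3, 6], degree = 2.
Handshaking lemma: 2 * 9 = 18.
A tree on 7 vertices has 6 edges. This graph has 9 edges (3 extra). Not a tree.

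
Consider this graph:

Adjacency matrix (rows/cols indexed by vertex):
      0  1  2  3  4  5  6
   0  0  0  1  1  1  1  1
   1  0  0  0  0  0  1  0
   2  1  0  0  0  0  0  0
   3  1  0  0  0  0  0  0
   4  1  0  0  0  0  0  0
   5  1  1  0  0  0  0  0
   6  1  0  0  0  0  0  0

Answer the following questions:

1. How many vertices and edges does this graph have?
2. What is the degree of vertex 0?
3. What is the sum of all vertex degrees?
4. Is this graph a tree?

Count: 7 vertices, 6 edges.
Vertex 0 has neighbors [2, 3, 4, 5, 6], degree = 5.
Handshaking lemma: 2 * 6 = 12.
A graph is a tree iff it is connected and has exactly n-1 edges. This graph is connected (all 7 vertices in one component) and has 7-1 = 6 edges. It is a tree.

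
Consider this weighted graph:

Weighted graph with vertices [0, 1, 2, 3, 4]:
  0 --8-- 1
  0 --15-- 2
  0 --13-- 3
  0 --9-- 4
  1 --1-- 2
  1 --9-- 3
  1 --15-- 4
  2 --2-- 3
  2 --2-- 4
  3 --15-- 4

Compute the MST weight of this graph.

Applying Kruskal's algorithm (sort edges by weight, add if no cycle):
  Add (1,2) w=1
  Add (2,4) w=2
  Add (2,3) w=2
  Add (0,1) w=8
  Skip (0,4) w=9 (creates cycle)
  Skip (1,3) w=9 (creates cycle)
  Skip (0,3) w=13 (creates cycle)
  Skip (0,2) w=15 (creates cycle)
  Skip (1,4) w=15 (creates cycle)
  Skip (3,4) w=15 (creates cycle)
MST weight = 13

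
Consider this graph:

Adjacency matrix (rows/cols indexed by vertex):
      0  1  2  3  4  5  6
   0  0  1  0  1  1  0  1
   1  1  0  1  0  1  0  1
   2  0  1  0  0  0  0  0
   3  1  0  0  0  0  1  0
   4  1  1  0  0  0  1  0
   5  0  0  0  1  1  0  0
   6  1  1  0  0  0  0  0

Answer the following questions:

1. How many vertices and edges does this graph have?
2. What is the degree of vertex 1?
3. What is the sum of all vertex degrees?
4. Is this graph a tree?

Count: 7 vertices, 9 edges.
Vertex 1 has neighbors [0, 2, 4, 6], degree = 4.
Handshaking lemma: 2 * 9 = 18.
A tree on 7 vertices has 6 edges. This graph has 9 edges (3 extra). Not a tree.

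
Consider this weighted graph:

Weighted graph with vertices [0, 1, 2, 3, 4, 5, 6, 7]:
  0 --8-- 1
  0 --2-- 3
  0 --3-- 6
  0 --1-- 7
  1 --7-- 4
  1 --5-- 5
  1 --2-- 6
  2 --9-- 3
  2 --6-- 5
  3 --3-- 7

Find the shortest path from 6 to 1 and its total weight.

Using Dijkstra's algorithm from vertex 6:
Shortest path: 6 -> 1
Total weight: 2 = 2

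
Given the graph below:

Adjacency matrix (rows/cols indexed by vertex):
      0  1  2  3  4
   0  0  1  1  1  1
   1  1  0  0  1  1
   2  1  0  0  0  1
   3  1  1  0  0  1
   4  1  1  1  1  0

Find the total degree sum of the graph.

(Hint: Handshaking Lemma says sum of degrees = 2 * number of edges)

Count edges: 8 edges.
By Handshaking Lemma: sum of degrees = 2 * 8 = 16.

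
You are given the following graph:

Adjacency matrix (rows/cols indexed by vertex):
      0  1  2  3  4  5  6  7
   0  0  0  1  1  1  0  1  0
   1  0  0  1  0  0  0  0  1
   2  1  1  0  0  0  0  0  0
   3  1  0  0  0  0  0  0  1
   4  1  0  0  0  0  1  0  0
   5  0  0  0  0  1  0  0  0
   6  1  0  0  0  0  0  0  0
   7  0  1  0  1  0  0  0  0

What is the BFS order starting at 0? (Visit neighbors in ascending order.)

BFS from vertex 0 (neighbors processed in ascending order):
Visit order: 0, 2, 3, 4, 6, 1, 7, 5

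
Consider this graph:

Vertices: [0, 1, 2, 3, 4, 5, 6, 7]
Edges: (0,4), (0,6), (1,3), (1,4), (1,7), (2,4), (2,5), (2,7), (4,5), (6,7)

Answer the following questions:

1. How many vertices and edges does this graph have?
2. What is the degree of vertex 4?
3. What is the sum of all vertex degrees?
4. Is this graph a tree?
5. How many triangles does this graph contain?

Count: 8 vertices, 10 edges.
Vertex 4 has neighbors [0, 1, 2, 5], degree = 4.
Handshaking lemma: 2 * 10 = 20.
A tree on 8 vertices has 7 edges. This graph has 10 edges (3 extra). Not a tree.
Number of triangles = 1.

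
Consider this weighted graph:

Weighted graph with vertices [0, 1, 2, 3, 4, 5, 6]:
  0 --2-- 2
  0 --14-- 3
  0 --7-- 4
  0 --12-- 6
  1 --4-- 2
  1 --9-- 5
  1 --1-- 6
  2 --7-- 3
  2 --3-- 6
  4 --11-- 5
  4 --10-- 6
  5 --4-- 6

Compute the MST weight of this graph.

Applying Kruskal's algorithm (sort edges by weight, add if no cycle):
  Add (1,6) w=1
  Add (0,2) w=2
  Add (2,6) w=3
  Skip (1,2) w=4 (creates cycle)
  Add (5,6) w=4
  Add (0,4) w=7
  Add (2,3) w=7
  Skip (1,5) w=9 (creates cycle)
  Skip (4,6) w=10 (creates cycle)
  Skip (4,5) w=11 (creates cycle)
  Skip (0,6) w=12 (creates cycle)
  Skip (0,3) w=14 (creates cycle)
MST weight = 24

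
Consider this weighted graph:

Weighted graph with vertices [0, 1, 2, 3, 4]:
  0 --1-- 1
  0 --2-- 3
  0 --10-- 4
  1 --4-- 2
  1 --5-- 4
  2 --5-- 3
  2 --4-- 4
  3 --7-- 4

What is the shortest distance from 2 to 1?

Using Dijkstra's algorithm from vertex 2:
Shortest path: 2 -> 1
Total weight: 4 = 4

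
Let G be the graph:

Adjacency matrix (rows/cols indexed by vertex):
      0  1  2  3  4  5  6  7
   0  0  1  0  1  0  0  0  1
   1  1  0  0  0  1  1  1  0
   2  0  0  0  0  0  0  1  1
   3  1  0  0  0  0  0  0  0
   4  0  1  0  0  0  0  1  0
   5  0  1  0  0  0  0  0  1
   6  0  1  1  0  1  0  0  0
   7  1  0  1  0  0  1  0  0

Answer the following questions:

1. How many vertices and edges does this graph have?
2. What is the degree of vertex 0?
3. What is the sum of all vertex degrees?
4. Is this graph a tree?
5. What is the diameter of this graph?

Count: 8 vertices, 10 edges.
Vertex 0 has neighbors [1, 3, 7], degree = 3.
Handshaking lemma: 2 * 10 = 20.
A tree on 8 vertices has 7 edges. This graph has 10 edges (3 extra). Not a tree.
Diameter (longest shortest path) = 3.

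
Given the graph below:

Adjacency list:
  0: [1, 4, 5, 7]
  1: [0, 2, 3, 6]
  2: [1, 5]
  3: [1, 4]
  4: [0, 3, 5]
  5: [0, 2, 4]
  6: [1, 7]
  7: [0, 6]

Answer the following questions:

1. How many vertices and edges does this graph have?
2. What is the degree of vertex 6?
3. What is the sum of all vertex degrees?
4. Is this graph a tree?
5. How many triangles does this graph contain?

Count: 8 vertices, 11 edges.
Vertex 6 has neighbors [1, 7], degree = 2.
Handshaking lemma: 2 * 11 = 22.
A tree on 8 vertices has 7 edges. This graph has 11 edges (4 extra). Not a tree.
Number of triangles = 1.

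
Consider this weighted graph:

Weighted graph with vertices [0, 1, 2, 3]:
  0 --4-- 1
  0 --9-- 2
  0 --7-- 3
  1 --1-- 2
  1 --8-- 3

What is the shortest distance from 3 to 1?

Using Dijkstra's algorithm from vertex 3:
Shortest path: 3 -> 1
Total weight: 8 = 8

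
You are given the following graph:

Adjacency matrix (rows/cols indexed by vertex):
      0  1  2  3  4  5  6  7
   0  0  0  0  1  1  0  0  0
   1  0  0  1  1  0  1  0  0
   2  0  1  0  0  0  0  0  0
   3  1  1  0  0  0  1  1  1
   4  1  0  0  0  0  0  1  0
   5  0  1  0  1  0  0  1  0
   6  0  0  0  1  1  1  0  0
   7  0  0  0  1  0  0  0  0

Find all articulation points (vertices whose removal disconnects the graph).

An articulation point is a vertex whose removal disconnects the graph.
Articulation points: [1, 3]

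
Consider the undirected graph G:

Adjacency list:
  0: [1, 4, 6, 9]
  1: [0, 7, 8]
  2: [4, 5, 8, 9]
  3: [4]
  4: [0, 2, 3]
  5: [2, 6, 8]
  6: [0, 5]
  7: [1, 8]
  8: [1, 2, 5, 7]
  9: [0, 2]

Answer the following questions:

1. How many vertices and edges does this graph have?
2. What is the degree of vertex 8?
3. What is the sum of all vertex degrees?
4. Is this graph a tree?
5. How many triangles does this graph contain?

Count: 10 vertices, 14 edges.
Vertex 8 has neighbors [1, 2, 5, 7], degree = 4.
Handshaking lemma: 2 * 14 = 28.
A tree on 10 vertices has 9 edges. This graph has 14 edges (5 extra). Not a tree.
Number of triangles = 2.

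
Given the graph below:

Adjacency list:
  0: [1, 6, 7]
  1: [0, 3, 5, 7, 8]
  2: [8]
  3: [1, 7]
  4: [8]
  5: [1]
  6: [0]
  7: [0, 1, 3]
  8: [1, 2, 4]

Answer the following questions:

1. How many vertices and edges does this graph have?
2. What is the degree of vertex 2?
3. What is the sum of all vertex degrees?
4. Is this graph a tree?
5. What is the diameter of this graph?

Count: 9 vertices, 10 edges.
Vertex 2 has neighbors [8], degree = 1.
Handshaking lemma: 2 * 10 = 20.
A tree on 9 vertices has 8 edges. This graph has 10 edges (2 extra). Not a tree.
Diameter (longest shortest path) = 4.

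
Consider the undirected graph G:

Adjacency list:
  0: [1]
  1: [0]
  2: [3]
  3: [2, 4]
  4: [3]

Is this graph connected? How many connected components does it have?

Checking connectivity: the graph has 2 connected component(s).
Components: [[0, 1], [2, 3, 4]]. The graph is NOT connected.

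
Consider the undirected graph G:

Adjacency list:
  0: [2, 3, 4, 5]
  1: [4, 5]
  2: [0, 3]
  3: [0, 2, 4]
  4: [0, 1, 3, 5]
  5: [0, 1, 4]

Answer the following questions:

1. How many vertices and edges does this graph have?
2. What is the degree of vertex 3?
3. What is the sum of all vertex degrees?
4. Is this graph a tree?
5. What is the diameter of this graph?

Count: 6 vertices, 9 edges.
Vertex 3 has neighbors [0, 2, 4], degree = 3.
Handshaking lemma: 2 * 9 = 18.
A tree on 6 vertices has 5 edges. This graph has 9 edges (4 extra). Not a tree.
Diameter (longest shortest path) = 3.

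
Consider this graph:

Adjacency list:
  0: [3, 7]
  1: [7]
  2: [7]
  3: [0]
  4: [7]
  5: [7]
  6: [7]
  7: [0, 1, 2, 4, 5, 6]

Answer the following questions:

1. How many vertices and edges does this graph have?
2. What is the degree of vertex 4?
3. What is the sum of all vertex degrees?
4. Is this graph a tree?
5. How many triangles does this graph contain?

Count: 8 vertices, 7 edges.
Vertex 4 has neighbors [7], degree = 1.
Handshaking lemma: 2 * 7 = 14.
A graph is a tree iff it is connected and has exactly n-1 edges. This graph is connected (all 8 vertices in one component) and has 8-1 = 7 edges. It is a tree.
Number of triangles = 0.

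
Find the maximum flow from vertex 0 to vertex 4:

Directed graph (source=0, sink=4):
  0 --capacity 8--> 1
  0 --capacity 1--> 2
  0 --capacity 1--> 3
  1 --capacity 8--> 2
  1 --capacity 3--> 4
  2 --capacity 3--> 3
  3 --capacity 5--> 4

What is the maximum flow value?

Computing max flow:
  Flow on (0->1): 6/8
  Flow on (0->3): 1/1
  Flow on (1->2): 3/8
  Flow on (1->4): 3/3
  Flow on (2->3): 3/3
  Flow on (3->4): 4/5
Maximum flow = 7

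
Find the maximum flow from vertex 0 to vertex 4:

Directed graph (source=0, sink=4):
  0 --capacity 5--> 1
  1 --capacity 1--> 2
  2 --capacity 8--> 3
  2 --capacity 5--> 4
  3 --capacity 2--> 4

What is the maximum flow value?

Computing max flow:
  Flow on (0->1): 1/5
  Flow on (1->2): 1/1
  Flow on (2->4): 1/5
Maximum flow = 1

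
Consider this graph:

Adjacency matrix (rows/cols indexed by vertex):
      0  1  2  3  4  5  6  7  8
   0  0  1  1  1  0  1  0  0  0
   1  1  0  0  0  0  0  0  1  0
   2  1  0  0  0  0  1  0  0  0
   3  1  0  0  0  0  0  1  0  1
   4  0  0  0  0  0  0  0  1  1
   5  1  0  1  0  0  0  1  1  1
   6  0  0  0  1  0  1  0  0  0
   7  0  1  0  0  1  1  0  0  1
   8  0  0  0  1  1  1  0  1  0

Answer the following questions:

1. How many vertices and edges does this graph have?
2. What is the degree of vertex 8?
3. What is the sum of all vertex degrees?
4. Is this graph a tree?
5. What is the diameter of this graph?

Count: 9 vertices, 14 edges.
Vertex 8 has neighbors [3, 4, 5, 7], degree = 4.
Handshaking lemma: 2 * 14 = 28.
A tree on 9 vertices has 8 edges. This graph has 14 edges (6 extra). Not a tree.
Diameter (longest shortest path) = 3.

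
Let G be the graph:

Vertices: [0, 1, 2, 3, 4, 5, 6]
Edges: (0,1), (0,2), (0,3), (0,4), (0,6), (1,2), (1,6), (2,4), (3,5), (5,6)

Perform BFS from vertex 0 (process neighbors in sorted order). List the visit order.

BFS from vertex 0 (neighbors processed in ascending order):
Visit order: 0, 1, 2, 3, 4, 6, 5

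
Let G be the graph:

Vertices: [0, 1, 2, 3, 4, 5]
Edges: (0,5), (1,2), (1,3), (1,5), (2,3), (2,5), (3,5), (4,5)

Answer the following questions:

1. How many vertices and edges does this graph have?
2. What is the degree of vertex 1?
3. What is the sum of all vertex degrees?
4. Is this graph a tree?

Count: 6 vertices, 8 edges.
Vertex 1 has neighbors [2, 3, 5], degree = 3.
Handshaking lemma: 2 * 8 = 16.
A tree on 6 vertices has 5 edges. This graph has 8 edges (3 extra). Not a tree.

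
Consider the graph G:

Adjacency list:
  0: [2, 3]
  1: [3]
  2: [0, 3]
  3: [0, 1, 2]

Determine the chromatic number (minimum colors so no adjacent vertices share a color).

The graph has a maximum clique of size 3 (lower bound on chromatic number).
A valid 3-coloring: {0: 1, 1: 1, 2: 2, 3: 0}.
Chromatic number = 3.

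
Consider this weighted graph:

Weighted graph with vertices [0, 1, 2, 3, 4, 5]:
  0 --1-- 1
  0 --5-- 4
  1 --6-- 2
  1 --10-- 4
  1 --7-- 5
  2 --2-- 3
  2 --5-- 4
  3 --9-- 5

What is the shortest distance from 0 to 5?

Using Dijkstra's algorithm from vertex 0:
Shortest path: 0 -> 1 -> 5
Total weight: 1 + 7 = 8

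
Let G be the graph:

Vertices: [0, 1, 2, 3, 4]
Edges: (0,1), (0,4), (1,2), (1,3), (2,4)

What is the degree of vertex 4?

Vertex 4 has neighbors [0, 2], so deg(4) = 2.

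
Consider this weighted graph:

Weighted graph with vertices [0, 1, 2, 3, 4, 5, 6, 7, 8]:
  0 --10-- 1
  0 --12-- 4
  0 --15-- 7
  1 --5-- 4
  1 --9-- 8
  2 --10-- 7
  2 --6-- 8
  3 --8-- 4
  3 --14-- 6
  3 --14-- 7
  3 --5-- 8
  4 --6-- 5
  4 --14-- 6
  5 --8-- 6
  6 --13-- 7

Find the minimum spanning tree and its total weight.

Applying Kruskal's algorithm (sort edges by weight, add if no cycle):
  Add (1,4) w=5
  Add (3,8) w=5
  Add (2,8) w=6
  Add (4,5) w=6
  Add (3,4) w=8
  Add (5,6) w=8
  Skip (1,8) w=9 (creates cycle)
  Add (0,1) w=10
  Add (2,7) w=10
  Skip (0,4) w=12 (creates cycle)
  Skip (6,7) w=13 (creates cycle)
  Skip (3,7) w=14 (creates cycle)
  Skip (3,6) w=14 (creates cycle)
  Skip (4,6) w=14 (creates cycle)
  Skip (0,7) w=15 (creates cycle)
MST weight = 58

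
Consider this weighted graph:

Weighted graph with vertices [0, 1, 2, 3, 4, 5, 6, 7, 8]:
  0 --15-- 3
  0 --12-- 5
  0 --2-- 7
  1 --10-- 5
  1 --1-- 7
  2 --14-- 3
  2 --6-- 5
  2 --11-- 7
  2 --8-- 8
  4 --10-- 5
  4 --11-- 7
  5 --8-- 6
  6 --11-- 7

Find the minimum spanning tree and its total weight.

Applying Kruskal's algorithm (sort edges by weight, add if no cycle):
  Add (1,7) w=1
  Add (0,7) w=2
  Add (2,5) w=6
  Add (2,8) w=8
  Add (5,6) w=8
  Add (1,5) w=10
  Add (4,5) w=10
  Skip (2,7) w=11 (creates cycle)
  Skip (4,7) w=11 (creates cycle)
  Skip (6,7) w=11 (creates cycle)
  Skip (0,5) w=12 (creates cycle)
  Add (2,3) w=14
  Skip (0,3) w=15 (creates cycle)
MST weight = 59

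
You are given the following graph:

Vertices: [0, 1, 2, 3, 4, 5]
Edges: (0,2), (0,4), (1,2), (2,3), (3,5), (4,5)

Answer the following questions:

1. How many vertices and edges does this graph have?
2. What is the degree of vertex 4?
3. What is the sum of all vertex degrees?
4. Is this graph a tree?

Count: 6 vertices, 6 edges.
Vertex 4 has neighbors [0, 5], degree = 2.
Handshaking lemma: 2 * 6 = 12.
A tree on 6 vertices has 5 edges. This graph has 6 edges (1 extra). Not a tree.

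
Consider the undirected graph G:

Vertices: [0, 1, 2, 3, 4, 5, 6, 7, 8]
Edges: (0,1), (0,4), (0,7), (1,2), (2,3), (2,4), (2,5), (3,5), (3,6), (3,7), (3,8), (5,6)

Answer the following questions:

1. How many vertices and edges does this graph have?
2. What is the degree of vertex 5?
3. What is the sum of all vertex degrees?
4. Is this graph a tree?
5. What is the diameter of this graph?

Count: 9 vertices, 12 edges.
Vertex 5 has neighbors [2, 3, 6], degree = 3.
Handshaking lemma: 2 * 12 = 24.
A tree on 9 vertices has 8 edges. This graph has 12 edges (4 extra). Not a tree.
Diameter (longest shortest path) = 3.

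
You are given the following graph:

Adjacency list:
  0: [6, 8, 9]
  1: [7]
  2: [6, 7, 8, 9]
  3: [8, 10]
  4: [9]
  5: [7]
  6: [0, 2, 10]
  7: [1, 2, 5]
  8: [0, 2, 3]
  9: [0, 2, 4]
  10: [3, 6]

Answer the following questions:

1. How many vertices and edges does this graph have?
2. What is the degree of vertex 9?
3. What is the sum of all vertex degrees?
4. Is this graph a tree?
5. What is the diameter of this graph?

Count: 11 vertices, 13 edges.
Vertex 9 has neighbors [0, 2, 4], degree = 3.
Handshaking lemma: 2 * 13 = 26.
A tree on 11 vertices has 10 edges. This graph has 13 edges (3 extra). Not a tree.
Diameter (longest shortest path) = 4.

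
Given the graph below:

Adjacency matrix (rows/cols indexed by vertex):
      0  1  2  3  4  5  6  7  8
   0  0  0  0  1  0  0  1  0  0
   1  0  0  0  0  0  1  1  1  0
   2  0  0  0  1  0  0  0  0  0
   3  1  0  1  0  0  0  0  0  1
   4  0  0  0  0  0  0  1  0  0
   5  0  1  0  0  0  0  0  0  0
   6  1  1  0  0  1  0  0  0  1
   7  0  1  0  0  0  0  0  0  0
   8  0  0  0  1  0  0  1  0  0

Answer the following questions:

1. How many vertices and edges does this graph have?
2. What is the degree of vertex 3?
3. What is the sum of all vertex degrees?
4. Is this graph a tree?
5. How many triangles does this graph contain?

Count: 9 vertices, 9 edges.
Vertex 3 has neighbors [0, 2, 8], degree = 3.
Handshaking lemma: 2 * 9 = 18.
A tree on 9 vertices has 8 edges. This graph has 9 edges (1 extra). Not a tree.
Number of triangles = 0.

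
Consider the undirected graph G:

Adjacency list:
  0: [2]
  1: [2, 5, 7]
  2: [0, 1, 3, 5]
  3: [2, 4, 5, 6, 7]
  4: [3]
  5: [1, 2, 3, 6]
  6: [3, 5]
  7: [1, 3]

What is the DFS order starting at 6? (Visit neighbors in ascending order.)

DFS from vertex 6 (neighbors processed in ascending order):
Visit order: 6, 3, 2, 0, 1, 5, 7, 4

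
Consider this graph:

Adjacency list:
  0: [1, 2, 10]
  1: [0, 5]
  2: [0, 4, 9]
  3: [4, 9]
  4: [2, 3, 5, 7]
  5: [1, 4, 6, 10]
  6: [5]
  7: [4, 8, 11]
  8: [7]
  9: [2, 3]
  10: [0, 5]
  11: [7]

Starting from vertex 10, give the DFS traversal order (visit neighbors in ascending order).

DFS from vertex 10 (neighbors processed in ascending order):
Visit order: 10, 0, 1, 5, 4, 2, 9, 3, 7, 8, 11, 6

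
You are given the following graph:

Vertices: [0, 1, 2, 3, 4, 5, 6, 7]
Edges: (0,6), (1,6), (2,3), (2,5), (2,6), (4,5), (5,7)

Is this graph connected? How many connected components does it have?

Checking connectivity: the graph has 1 connected component(s).
All vertices are reachable from each other. The graph IS connected.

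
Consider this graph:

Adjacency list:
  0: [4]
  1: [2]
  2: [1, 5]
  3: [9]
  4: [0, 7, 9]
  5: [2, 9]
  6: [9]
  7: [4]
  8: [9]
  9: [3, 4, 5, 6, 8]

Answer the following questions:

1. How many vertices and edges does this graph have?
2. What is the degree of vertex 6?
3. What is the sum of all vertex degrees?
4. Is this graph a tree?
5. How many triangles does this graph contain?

Count: 10 vertices, 9 edges.
Vertex 6 has neighbors [9], degree = 1.
Handshaking lemma: 2 * 9 = 18.
A graph is a tree iff it is connected and has exactly n-1 edges. This graph is connected (all 10 vertices in one component) and has 10-1 = 9 edges. It is a tree.
Number of triangles = 0.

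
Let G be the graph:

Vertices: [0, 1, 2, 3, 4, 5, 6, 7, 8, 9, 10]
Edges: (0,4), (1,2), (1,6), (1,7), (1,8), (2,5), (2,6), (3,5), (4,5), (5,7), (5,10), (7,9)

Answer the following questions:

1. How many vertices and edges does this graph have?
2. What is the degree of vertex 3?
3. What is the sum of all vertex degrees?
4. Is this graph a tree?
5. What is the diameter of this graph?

Count: 11 vertices, 12 edges.
Vertex 3 has neighbors [5], degree = 1.
Handshaking lemma: 2 * 12 = 24.
A tree on 11 vertices has 10 edges. This graph has 12 edges (2 extra). Not a tree.
Diameter (longest shortest path) = 5.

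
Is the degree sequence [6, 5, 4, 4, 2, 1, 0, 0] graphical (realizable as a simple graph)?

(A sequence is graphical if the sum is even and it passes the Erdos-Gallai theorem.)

Sum of degrees = 22. Sum is even but fails Erdos-Gallai. The sequence is NOT graphical.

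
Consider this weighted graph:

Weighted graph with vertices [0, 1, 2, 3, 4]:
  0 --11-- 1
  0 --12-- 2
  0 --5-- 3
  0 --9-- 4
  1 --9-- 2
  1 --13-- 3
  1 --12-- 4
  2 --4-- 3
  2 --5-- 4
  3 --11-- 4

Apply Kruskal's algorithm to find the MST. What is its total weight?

Applying Kruskal's algorithm (sort edges by weight, add if no cycle):
  Add (2,3) w=4
  Add (0,3) w=5
  Add (2,4) w=5
  Skip (0,4) w=9 (creates cycle)
  Add (1,2) w=9
  Skip (0,1) w=11 (creates cycle)
  Skip (3,4) w=11 (creates cycle)
  Skip (0,2) w=12 (creates cycle)
  Skip (1,4) w=12 (creates cycle)
  Skip (1,3) w=13 (creates cycle)
MST weight = 23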